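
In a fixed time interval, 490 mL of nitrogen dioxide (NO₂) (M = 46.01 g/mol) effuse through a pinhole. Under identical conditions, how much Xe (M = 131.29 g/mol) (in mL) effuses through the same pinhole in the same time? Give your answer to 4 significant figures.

Using Graham's law: rate_Xe/rate_NO₂ = √(M_NO₂/M_Xe) = √(46.01/131.29) = √0.3504 = 0.5920.
So the volume for Xe is 490 × 0.5920 = 290.1 mL.

290.1 mL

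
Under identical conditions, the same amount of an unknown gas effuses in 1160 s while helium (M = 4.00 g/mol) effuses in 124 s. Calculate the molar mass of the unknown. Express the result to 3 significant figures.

350 g/mol

By Graham's law, t_X/t_He = √(M_X/M_He).
1160/124 = 9.355 = √(M_X/4.00)
M_X = 4.00 × 9.355² = 4.00 × 87.51 = 350 g/mol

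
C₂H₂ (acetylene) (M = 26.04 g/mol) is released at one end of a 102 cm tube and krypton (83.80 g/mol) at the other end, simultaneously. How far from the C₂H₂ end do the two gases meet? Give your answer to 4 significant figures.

In equal time, each gas travels a distance ∝ its rate ∝ 1/√M, so d_C₂H₂/d_Kr = √(M_Kr/M_C₂H₂) = √(83.80/26.04) = 1.794.
With d_C₂H₂ + d_Kr = 102 cm, d_Kr = 102/(1 + 1.794) = 36.51 cm.
d_C₂H₂ = 102 − 36.51 = 65.49 cm.

65.49 cm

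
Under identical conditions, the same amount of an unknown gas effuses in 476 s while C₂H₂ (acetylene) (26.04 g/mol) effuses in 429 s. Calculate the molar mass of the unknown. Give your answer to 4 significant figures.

Since effusion rate ∝ 1/√M, t_X/t_C₂H₂ = √(M_X/M_C₂H₂).
476/429 = 1.110 = √(M_X/26.04)
M_X = 26.04 × 1.110² = 26.04 × 1.231 = 32.06 g/mol

32.06 g/mol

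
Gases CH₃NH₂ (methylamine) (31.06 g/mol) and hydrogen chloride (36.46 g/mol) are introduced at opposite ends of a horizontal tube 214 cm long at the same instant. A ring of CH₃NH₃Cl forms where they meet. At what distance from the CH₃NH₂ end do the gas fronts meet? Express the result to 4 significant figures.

111.3 cm

The fronts meet when d_CH₃NH₂ + d_HCl = L with d_CH₃NH₂/d_HCl = √(M_HCl/M_CH₃NH₂) (Graham's law). Here √(M_HCl/M_CH₃NH₂) = √(36.46/31.06) = 1.083.
With d_CH₃NH₂ + d_HCl = 214 cm, d_HCl = 214/(1 + 1.083) = 102.7 cm.
d_CH₃NH₂ = 214 − 102.7 = 111.3 cm.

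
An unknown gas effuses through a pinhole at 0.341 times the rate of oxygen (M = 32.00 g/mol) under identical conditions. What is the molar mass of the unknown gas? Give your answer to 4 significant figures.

Since effusion rate ∝ 1/√M, rate_X/rate_O₂ = √(M_O₂/M_X).
0.341 = √(32.00/M_X)
M_X = 32.00 / 0.341² = 32.00 / 0.1163 = 275.2 g/mol

275.2 g/mol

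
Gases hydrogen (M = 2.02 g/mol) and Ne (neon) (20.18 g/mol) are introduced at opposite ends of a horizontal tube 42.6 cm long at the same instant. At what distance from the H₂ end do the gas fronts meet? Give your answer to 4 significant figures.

32.36 cm

In equal time, each gas travels a distance ∝ its rate ∝ 1/√M, so d_H₂/d_Ne = √(M_Ne/M_H₂) = √(20.18/2.02) = 3.161.
With d_H₂ + d_Ne = 42.6 cm, d_Ne = 42.6/(1 + 3.161) = 10.24 cm.
d_H₂ = 42.6 − 10.24 = 32.36 cm.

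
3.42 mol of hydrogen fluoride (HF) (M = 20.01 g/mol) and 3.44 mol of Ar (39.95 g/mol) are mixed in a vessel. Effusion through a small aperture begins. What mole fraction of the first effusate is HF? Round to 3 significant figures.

0.584

Each component's effusion rate ∝ (its partial pressure)·(1/√M) ∝ n_i/√M_i.
So x_HF in the escaping gas = (n_HF/√M_HF) / Σ(n_i/√M_i)
= (3.42/√20.01) / (3.42/√20.01 + 3.44/√39.95) = 0.7645/(0.7645 + 0.5443) = 0.584.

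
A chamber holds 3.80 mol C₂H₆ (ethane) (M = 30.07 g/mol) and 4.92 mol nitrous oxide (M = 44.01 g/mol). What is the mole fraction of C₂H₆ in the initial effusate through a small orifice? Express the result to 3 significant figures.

0.483

The effusion rate of species i is ∝ p_i/√M_i ∝ n_i/√M_i.
So x_C₂H₆ in the escaping gas = (n_C₂H₆/√M_C₂H₆) / Σ(n_i/√M_i)
= (3.80/√30.07) / (3.80/√30.07 + 4.92/√44.01) = 0.6930/(0.6930 + 0.7416) = 0.483.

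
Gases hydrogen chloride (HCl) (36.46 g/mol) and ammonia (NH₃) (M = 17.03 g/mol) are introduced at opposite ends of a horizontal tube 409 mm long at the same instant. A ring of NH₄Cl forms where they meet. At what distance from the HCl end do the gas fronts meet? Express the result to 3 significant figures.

Distances travelled in equal time are proportional to diffusion rates, so d_HCl/d_NH₃ = √(M_NH₃/M_HCl) = √(17.03/36.46) = 0.6834.
With d_HCl + d_NH₃ = 409 mm, d_NH₃ = 409/(1 + 0.6834) = 243.0 mm.
d_HCl = 409 − 243.0 = 166 mm.

166 mm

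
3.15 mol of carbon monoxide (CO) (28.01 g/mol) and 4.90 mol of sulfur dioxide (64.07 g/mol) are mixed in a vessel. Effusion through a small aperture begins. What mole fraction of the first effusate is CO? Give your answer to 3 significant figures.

Each component's effusion rate ∝ (its partial pressure)·(1/√M) ∝ n_i/√M_i.
So x_CO in the escaping gas = (n_CO/√M_CO) / Σ(n_i/√M_i)
= (3.15/√28.01) / (3.15/√28.01 + 4.90/√64.07) = 0.5952/(0.5952 + 0.6122) = 0.493.

0.493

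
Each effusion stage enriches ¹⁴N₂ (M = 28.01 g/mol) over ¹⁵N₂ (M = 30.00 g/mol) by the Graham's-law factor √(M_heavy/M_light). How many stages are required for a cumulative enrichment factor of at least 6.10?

With α = √(30.00/28.01) per stage, ln α = ½ ln(1.07105) = 0.03432.
Need α^N ≥ 6.10 ⇒ N ≥ ln(6.10) / ln α = 1.808 / 0.03432 = 52.69.
Rounding up, N = 53 stages.

53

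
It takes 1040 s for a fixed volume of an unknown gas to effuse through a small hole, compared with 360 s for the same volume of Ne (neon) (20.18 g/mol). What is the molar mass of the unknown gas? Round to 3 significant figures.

By Graham's law, t_X/t_Ne = √(M_X/M_Ne).
1040/360 = 2.889 = √(M_X/20.18)
M_X = 20.18 × 2.889² = 20.18 × 8.346 = 168 g/mol

168 g/mol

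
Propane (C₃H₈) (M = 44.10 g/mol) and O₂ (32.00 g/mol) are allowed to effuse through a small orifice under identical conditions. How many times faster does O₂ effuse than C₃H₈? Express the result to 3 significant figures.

1.17

Graham's law gives rate_O₂/rate_C₃H₈ = √(M_C₃H₈/M_O₂) = √(44.10/32.00) = √1.378 = 1.17.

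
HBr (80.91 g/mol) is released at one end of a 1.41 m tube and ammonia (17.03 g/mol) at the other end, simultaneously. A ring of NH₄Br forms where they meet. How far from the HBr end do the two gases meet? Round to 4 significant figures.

The fronts meet when d_HBr + d_NH₃ = L with d_HBr/d_NH₃ = √(M_NH₃/M_HBr) (Graham's law). Here √(M_NH₃/M_HBr) = √(17.03/80.91) = 0.4588.
With d_HBr + d_NH₃ = 1.41 m, d_NH₃ = 1.41/(1 + 0.4588) = 0.9666 m.
d_HBr = 1.41 − 0.9666 = 0.4434 m.

0.4434 m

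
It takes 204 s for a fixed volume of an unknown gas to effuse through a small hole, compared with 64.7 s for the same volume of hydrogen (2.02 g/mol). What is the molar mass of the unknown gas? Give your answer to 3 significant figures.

20.1 g/mol

By Graham's law, t_X/t_H₂ = √(M_X/M_H₂).
204/64.7 = 3.153 = √(M_X/2.02)
M_X = 2.02 × 3.153² = 2.02 × 9.941 = 20.1 g/mol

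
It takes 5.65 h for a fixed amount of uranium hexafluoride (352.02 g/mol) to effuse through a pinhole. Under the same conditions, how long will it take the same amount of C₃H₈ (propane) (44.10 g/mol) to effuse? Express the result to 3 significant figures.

By Graham's law, t_C₃H₈/t_UF₆ = √(M_C₃H₈/M_UF₆) = √(44.10/352.02) = √0.1253 = 0.3539.
So the time for C₃H₈ is 5.65 × 0.3539 = 2.00 h.

2.00 h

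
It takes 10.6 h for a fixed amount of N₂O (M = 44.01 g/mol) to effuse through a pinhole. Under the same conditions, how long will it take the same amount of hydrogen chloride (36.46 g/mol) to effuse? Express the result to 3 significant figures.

By Graham's law, t_HCl/t_N₂O = √(M_HCl/M_N₂O) = √(36.46/44.01) = √0.8284 = 0.9102.
So the time for HCl is 10.6 × 0.9102 = 9.65 h.

9.65 h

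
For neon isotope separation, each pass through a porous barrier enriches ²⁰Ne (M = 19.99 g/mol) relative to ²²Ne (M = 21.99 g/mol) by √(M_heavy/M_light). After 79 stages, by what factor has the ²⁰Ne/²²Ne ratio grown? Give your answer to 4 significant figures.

Each stage multiplies the ratio by α = √(21.99/19.99), so after 79 stages the overall factor is α^79 = (21.99/19.99)^(79/2).
= 1.10005^(79/2) = 43.23.

43.23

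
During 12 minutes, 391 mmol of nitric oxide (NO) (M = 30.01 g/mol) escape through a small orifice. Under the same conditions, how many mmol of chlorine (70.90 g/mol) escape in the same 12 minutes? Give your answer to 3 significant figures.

From Graham's law, rate_Cl₂/rate_NO = √(M_NO/M_Cl₂) = √(30.01/70.90) = √0.4233 = 0.6506.
So the amount for Cl₂ is 391 × 0.6506 = 254 mmol.

254 mmol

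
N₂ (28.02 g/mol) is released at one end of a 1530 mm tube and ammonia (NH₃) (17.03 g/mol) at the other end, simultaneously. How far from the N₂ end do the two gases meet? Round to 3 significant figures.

The fronts meet when d_N₂ + d_NH₃ = L with d_N₂/d_NH₃ = √(M_NH₃/M_N₂) (Graham's law). Here √(M_NH₃/M_N₂) = √(17.03/28.02) = 0.7796.
With d_N₂ + d_NH₃ = 1530 mm, d_NH₃ = 1530/(1 + 0.7796) = 859.7 mm.
d_N₂ = 1530 − 859.7 = 670 mm.

670 mm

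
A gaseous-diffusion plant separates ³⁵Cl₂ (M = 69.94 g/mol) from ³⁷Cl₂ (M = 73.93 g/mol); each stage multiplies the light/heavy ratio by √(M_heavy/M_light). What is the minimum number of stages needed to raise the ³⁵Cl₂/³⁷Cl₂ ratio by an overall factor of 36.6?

Per stage α = (73.93/69.94)^(1/2) = 1.05705^0.5, giving ln α = 0.02774.
Need α^N ≥ 36.6 ⇒ N ≥ ln(36.6) / ln α = 3.600 / 0.02774 = 129.78.
Rounding up, N = 130 stages.

130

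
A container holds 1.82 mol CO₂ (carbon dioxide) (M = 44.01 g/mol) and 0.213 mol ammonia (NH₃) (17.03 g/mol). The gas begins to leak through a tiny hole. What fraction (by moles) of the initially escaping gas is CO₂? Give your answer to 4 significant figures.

Rate_i ∝ x_i/√M_i (Graham's law weighted by mole fraction), so the effusate composition follows n_i/√M_i.
Mole fraction of CO₂ in the effusate = (n_CO₂/√M_CO₂) / (n_CO₂/√M_CO₂ + n_NH₃/√M_NH₃)
= (1.82/√44.01) / (1.82/√44.01 + 0.213/√17.03) = 0.2743/(0.2743 + 0.05161) = 0.8417.

0.8417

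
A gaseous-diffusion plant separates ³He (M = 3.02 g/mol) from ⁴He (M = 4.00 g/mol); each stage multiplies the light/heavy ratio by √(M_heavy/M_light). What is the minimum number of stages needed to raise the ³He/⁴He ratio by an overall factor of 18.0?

With α = √(4.00/3.02) per stage, ln α = ½ ln(1.32450) = 0.1405.
Need α^N ≥ 18.0 ⇒ N ≥ ln(18.0) / ln α = 2.890 / 0.1405 = 20.57.
Minimum whole number of stages: N = 21.

21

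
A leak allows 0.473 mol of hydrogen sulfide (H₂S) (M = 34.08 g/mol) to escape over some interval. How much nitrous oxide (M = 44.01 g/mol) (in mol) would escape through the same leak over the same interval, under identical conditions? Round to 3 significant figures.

0.416 mol

Using Graham's law: rate_N₂O/rate_H₂S = √(M_H₂S/M_N₂O) = √(34.08/44.01) = √0.7744 = 0.8800.
So the amount for N₂O is 0.473 × 0.8800 = 0.416 mol.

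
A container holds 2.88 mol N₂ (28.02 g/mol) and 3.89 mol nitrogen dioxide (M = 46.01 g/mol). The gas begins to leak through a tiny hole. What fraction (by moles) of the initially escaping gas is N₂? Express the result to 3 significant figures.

0.487

Rate_i ∝ x_i/√M_i (Graham's law weighted by mole fraction), so the effusate composition follows n_i/√M_i.
Mole fraction of N₂ in the effusate = (n_N₂/√M_N₂) / (n_N₂/√M_N₂ + n_NO₂/√M_NO₂)
= (2.88/√28.02) / (2.88/√28.02 + 3.89/√46.01) = 0.5441/(0.5441 + 0.5735) = 0.487.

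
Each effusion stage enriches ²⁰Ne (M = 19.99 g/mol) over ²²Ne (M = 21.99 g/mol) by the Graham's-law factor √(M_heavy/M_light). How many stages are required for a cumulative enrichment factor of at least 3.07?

Single-stage factor α = √(21.99/19.99), so ln α = ½ ln(1.10005) = 0.04768.
Need α^N ≥ 3.07 ⇒ N ≥ ln(3.07) / ln α = 1.122 / 0.04768 = 23.53.
Minimum whole number of stages: N = 24.

24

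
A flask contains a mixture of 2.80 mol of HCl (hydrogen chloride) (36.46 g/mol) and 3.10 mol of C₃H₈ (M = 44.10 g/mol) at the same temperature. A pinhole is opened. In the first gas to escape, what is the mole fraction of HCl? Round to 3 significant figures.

0.498

Each component's effusion rate ∝ (its partial pressure)·(1/√M) ∝ n_i/√M_i.
Mole fraction of HCl in the effusate = (n_HCl/√M_HCl) / (n_HCl/√M_HCl + n_C₃H₈/√M_C₃H₈)
= (2.80/√36.46) / (2.80/√36.46 + 3.10/√44.10) = 0.4637/(0.4637 + 0.4668) = 0.498.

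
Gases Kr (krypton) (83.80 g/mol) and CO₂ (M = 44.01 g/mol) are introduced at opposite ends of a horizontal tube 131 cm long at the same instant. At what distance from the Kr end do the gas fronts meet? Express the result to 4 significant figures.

Distances travelled in equal time are proportional to diffusion rates, so d_Kr/d_CO₂ = √(M_CO₂/M_Kr) = √(44.01/83.80) = 0.7247.
With d_Kr + d_CO₂ = 131 cm, d_CO₂ = 131/(1 + 0.7247) = 75.96 cm.
d_Kr = 131 − 75.96 = 55.04 cm.

55.04 cm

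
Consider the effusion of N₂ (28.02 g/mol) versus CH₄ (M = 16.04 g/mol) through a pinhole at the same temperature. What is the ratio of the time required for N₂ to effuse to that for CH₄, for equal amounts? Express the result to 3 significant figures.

Graham's law gives t_N₂/t_CH₄ = √(M_N₂/M_CH₄) = √(28.02/16.04) = √1.747 = 1.32.

1.32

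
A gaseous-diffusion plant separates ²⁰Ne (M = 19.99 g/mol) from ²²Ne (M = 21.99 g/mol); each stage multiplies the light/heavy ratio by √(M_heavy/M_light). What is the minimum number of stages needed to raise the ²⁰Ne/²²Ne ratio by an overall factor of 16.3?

Per stage α = (21.99/19.99)^(1/2) = 1.10005^0.5, giving ln α = 0.04768.
Need α^N ≥ 16.3 ⇒ N ≥ ln(16.3) / ln α = 2.791 / 0.04768 = 58.54.
Rounding up, N = 59 stages.

59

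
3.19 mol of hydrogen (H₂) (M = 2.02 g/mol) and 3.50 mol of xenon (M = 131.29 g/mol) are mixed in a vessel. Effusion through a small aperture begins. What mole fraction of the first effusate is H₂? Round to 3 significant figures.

Rate_i ∝ x_i/√M_i (Graham's law weighted by mole fraction), so the effusate composition follows n_i/√M_i.
Mole fraction of H₂ in the effusate = (n_H₂/√M_H₂) / (n_H₂/√M_H₂ + n_Xe/√M_Xe)
= (3.19/√2.02) / (3.19/√2.02 + 3.50/√131.29) = 2.244/(2.244 + 0.3055) = 0.880.

0.880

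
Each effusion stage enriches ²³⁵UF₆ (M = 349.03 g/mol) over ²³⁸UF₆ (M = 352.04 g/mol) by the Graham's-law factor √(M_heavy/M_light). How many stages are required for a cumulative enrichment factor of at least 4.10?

With α = √(352.04/349.03) per stage, ln α = ½ ln(1.00862) = 0.004293.
Need α^N ≥ 4.10 ⇒ N ≥ ln(4.10) / ln α = 1.411 / 0.004293 = 328.64.
So at least 329 stages are needed.

329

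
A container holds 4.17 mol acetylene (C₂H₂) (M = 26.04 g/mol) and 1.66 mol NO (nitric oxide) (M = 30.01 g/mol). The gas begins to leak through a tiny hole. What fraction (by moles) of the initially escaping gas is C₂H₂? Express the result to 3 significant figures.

0.729

Rate_i ∝ x_i/√M_i (Graham's law weighted by mole fraction), so the effusate composition follows n_i/√M_i.
Mole fraction of C₂H₂ in the effusate = (n_C₂H₂/√M_C₂H₂) / (n_C₂H₂/√M_C₂H₂ + n_NO/√M_NO)
= (4.17/√26.04) / (4.17/√26.04 + 1.66/√30.01) = 0.8172/(0.8172 + 0.3030) = 0.729.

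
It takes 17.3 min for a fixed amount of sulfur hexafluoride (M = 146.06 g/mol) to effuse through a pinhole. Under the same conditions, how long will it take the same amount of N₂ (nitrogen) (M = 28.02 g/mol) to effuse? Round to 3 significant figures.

From Graham's law, t_N₂/t_SF₆ = √(M_N₂/M_SF₆) = √(28.02/146.06) = √0.1918 = 0.4380.
So the time for N₂ is 17.3 × 0.4380 = 7.58 min.

7.58 min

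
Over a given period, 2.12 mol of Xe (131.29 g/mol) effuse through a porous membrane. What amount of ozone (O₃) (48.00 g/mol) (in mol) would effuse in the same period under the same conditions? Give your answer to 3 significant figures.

Using Graham's law: rate_O₃/rate_Xe = √(M_Xe/M_O₃) = √(131.29/48.00) = √2.735 = 1.654.
So the amount for O₃ is 2.12 × 1.654 = 3.51 mol.

3.51 mol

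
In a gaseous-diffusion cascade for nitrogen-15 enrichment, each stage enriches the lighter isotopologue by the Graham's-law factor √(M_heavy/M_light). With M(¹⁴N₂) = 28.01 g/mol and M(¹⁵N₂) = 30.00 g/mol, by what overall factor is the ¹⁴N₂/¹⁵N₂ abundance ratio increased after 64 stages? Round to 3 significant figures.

The single-stage factor is √(M_heavy/M_light), so 64 stages give [√(30.00/28.01)]^64 = (30.00/28.01)^(64/2).
= 1.07105^32 = 8.99.

8.99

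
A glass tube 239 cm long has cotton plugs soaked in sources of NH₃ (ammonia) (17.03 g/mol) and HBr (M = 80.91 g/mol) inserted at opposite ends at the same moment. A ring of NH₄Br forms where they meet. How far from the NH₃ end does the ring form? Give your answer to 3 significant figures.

In equal time, each gas travels a distance ∝ its rate ∝ 1/√M, so d_NH₃/d_HBr = √(M_HBr/M_NH₃) = √(80.91/17.03) = 2.180.
With d_NH₃ + d_HBr = 239 cm, d_HBr = 239/(1 + 2.180) = 75.16 cm.
d_NH₃ = 239 − 75.16 = 164 cm.

164 cm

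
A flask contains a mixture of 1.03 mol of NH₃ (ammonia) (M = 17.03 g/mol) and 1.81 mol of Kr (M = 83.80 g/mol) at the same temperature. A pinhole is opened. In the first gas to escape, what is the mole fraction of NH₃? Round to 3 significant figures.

Effusion rate of each component ∝ n_i/√M_i (partial pressure × 1/√M).
x_NH₃(eff) = (n_NH₃/√M_NH₃) / (n_NH₃/√M_NH₃ + n_Kr/√M_Kr)
= (1.03/√17.03) / (1.03/√17.03 + 1.81/√83.80) = 0.2496/(0.2496 + 0.1977) = 0.558.

0.558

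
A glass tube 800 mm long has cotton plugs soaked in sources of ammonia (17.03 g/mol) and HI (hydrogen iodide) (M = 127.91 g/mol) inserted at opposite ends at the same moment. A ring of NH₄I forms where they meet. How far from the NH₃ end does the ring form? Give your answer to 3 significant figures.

586 mm

Distances travelled in equal time are proportional to diffusion rates, so d_NH₃/d_HI = √(M_HI/M_NH₃) = √(127.91/17.03) = 2.741.
With d_NH₃ + d_HI = 800 mm, d_HI = 800/(1 + 2.741) = 213.9 mm.
d_NH₃ = 800 − 213.9 = 586 mm.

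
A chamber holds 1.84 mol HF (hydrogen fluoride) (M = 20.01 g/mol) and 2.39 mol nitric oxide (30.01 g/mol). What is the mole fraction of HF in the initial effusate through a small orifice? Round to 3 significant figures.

0.485

The effusion rate of species i is ∝ p_i/√M_i ∝ n_i/√M_i.
x_HF(eff) = (n_HF/√M_HF) / (n_HF/√M_HF + n_NO/√M_NO)
= (1.84/√20.01) / (1.84/√20.01 + 2.39/√30.01) = 0.4113/(0.4113 + 0.4363) = 0.485.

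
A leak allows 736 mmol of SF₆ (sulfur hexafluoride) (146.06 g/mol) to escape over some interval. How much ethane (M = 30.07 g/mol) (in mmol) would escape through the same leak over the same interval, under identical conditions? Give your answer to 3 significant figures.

From Graham's law, rate_C₂H₆/rate_SF₆ = √(M_SF₆/M_C₂H₆) = √(146.06/30.07) = √4.857 = 2.204.
So the amount for C₂H₆ is 736 × 2.204 = 1620 mmol.

1620 mmol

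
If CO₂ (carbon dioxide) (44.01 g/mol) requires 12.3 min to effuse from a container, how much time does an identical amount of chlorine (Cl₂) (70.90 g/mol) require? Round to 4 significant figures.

15.61 min

From Graham's law, t_Cl₂/t_CO₂ = √(M_Cl₂/M_CO₂) = √(70.90/44.01) = √1.611 = 1.269.
So the time for Cl₂ is 12.3 × 1.269 = 15.61 min.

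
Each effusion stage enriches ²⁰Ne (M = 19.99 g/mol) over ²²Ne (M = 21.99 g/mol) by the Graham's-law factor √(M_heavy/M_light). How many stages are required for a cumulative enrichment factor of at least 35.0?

Single-stage factor α = √(21.99/19.99), so ln α = ½ ln(1.10005) = 0.04768.
Need α^N ≥ 35.0 ⇒ N ≥ ln(35.0) / ln α = 3.555 / 0.04768 = 74.57.
Rounding up, N = 75 stages.

75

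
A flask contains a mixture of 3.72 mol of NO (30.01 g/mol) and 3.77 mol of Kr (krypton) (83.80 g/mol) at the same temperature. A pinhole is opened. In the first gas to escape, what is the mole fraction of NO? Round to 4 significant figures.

Rate_i ∝ x_i/√M_i (Graham's law weighted by mole fraction), so the effusate composition follows n_i/√M_i.
Mole fraction of NO in the effusate = (n_NO/√M_NO) / (n_NO/√M_NO + n_Kr/√M_Kr)
= (3.72/√30.01) / (3.72/√30.01 + 3.77/√83.80) = 0.6791/(0.6791 + 0.4118) = 0.6225.

0.6225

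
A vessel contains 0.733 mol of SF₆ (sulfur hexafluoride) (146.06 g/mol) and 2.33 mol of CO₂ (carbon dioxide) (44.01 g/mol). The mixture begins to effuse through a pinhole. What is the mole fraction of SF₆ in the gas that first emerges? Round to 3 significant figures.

0.147

Effusion rate of each component ∝ n_i/√M_i (partial pressure × 1/√M).
Mole fraction of SF₆ in the effusate = (n_SF₆/√M_SF₆) / (n_SF₆/√M_SF₆ + n_CO₂/√M_CO₂)
= (0.733/√146.06) / (0.733/√146.06 + 2.33/√44.01) = 0.06065/(0.06065 + 0.3512) = 0.147.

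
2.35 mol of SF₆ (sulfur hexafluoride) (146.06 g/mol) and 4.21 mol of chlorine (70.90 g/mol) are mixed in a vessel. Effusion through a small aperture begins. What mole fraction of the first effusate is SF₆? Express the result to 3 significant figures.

0.280

Rate_i ∝ x_i/√M_i (Graham's law weighted by mole fraction), so the effusate composition follows n_i/√M_i.
Mole fraction of SF₆ in the effusate = (n_SF₆/√M_SF₆) / (n_SF₆/√M_SF₆ + n_Cl₂/√M_Cl₂)
= (2.35/√146.06) / (2.35/√146.06 + 4.21/√70.90) = 0.1944/(0.1944 + 0.5000) = 0.280.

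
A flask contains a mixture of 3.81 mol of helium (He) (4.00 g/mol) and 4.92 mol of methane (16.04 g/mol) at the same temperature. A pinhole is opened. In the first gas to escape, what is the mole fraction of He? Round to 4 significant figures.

The effusion rate of species i is ∝ p_i/√M_i ∝ n_i/√M_i.
Mole fraction of He in the effusate = (n_He/√M_He) / (n_He/√M_He + n_CH₄/√M_CH₄)
= (3.81/√4.00) / (3.81/√4.00 + 4.92/√16.04) = 1.905/(1.905 + 1.228) = 0.6080.

0.6080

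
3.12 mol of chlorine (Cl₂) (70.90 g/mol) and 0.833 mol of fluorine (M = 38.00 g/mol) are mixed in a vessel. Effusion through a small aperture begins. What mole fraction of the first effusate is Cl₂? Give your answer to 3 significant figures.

The effusion rate of species i is ∝ p_i/√M_i ∝ n_i/√M_i.
x_Cl₂(eff) = (n_Cl₂/√M_Cl₂) / (n_Cl₂/√M_Cl₂ + n_F₂/√M_F₂)
= (3.12/√70.90) / (3.12/√70.90 + 0.833/√38.00) = 0.3705/(0.3705 + 0.1351) = 0.733.

0.733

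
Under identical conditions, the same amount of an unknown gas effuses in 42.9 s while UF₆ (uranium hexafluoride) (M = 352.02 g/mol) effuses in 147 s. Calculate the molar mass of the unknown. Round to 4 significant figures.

Graham's law gives t_X/t_UF₆ = √(M_X/M_UF₆).
42.9/147 = 0.2918 = √(M_X/352.02)
M_X = 352.02 × 0.2918² = 352.02 × 0.08517 = 29.98 g/mol

29.98 g/mol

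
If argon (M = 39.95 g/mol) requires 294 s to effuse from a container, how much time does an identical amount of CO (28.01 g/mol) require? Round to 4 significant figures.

Since effusion rate ∝ 1/√M, t_CO/t_Ar = √(M_CO/M_Ar) = √(28.01/39.95) = √0.7011 = 0.8373.
So the time for CO is 294 × 0.8373 = 246.2 s.

246.2 s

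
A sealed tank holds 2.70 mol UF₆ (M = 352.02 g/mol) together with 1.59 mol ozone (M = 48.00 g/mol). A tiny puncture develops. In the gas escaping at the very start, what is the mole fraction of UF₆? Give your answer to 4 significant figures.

0.3854

Rate_i ∝ x_i/√M_i (Graham's law weighted by mole fraction), so the effusate composition follows n_i/√M_i.
x_UF₆(eff) = (n_UF₆/√M_UF₆) / (n_UF₆/√M_UF₆ + n_O₃/√M_O₃)
= (2.70/√352.02) / (2.70/√352.02 + 1.59/√48.00) = 0.1439/(0.1439 + 0.2295) = 0.3854.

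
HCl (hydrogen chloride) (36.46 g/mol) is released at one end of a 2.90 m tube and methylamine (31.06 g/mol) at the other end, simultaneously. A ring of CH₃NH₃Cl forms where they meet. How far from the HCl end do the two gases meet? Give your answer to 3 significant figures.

Distances travelled in equal time are proportional to diffusion rates, so d_HCl/d_CH₃NH₂ = √(M_CH₃NH₂/M_HCl) = √(31.06/36.46) = 0.9230.
With d_HCl + d_CH₃NH₂ = 2.90 m, d_CH₃NH₂ = 2.90/(1 + 0.9230) = 1.508 m.
d_HCl = 2.90 − 1.508 = 1.39 m.

1.39 m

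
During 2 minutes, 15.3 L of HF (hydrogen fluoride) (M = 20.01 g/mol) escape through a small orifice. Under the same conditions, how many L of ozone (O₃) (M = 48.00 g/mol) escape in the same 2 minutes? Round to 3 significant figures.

9.88 L

Since effusion rate ∝ 1/√M, rate_O₃/rate_HF = √(M_HF/M_O₃) = √(20.01/48.00) = √0.4169 = 0.6457.
So the volume for O₃ is 15.3 × 0.6457 = 9.88 L.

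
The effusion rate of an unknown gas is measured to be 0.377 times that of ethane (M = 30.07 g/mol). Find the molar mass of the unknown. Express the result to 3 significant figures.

Using Graham's law: rate_X/rate_C₂H₆ = √(M_C₂H₆/M_X).
0.377 = √(30.07/M_X)
M_X = 30.07 / 0.377² = 30.07 / 0.1421 = 212 g/mol

212 g/mol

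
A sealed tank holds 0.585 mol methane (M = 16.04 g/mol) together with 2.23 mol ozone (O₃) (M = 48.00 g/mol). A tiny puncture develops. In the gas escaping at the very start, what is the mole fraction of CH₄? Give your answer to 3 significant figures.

0.312

Each component's effusion rate ∝ (its partial pressure)·(1/√M) ∝ n_i/√M_i.
Mole fraction of CH₄ in the effusate = (n_CH₄/√M_CH₄) / (n_CH₄/√M_CH₄ + n_O₃/√M_O₃)
= (0.585/√16.04) / (0.585/√16.04 + 2.23/√48.00) = 0.1461/(0.1461 + 0.3219) = 0.312.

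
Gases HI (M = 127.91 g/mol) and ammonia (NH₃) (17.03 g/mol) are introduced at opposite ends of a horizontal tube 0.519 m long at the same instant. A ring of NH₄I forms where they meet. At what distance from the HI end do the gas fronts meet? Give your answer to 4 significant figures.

The fronts meet when d_HI + d_NH₃ = L with d_HI/d_NH₃ = √(M_NH₃/M_HI) (Graham's law). Here √(M_NH₃/M_HI) = √(17.03/127.91) = 0.3649.
With d_HI + d_NH₃ = 0.519 m, d_NH₃ = 0.519/(1 + 0.3649) = 0.3803 m.
d_HI = 0.519 − 0.3803 = 0.1387 m.

0.1387 m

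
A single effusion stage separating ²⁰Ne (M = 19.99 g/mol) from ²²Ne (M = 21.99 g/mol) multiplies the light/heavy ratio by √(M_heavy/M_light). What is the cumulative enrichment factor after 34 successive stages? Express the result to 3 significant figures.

Each stage multiplies the ratio by α = √(21.99/19.99), so after 34 stages the overall factor is α^34 = (21.99/19.99)^(34/2).
= 1.10005^17 = 5.06.

5.06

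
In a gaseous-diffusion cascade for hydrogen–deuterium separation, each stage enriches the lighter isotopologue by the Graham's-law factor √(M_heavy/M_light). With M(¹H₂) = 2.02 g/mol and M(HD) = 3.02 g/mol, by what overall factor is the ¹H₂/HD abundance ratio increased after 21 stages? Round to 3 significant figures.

Overall factor = α^21 with α = √(3.02/2.02), i.e. (3.02/2.02)^(21/2).
= 1.49505^(21/2) = 68.2.

68.2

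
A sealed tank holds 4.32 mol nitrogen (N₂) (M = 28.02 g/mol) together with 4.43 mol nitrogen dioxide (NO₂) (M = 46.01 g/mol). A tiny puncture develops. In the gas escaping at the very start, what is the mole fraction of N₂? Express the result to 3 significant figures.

The effusion rate of species i is ∝ p_i/√M_i ∝ n_i/√M_i.
Mole fraction of N₂ in the effusate = (n_N₂/√M_N₂) / (n_N₂/√M_N₂ + n_NO₂/√M_NO₂)
= (4.32/√28.02) / (4.32/√28.02 + 4.43/√46.01) = 0.8161/(0.8161 + 0.6531) = 0.555.

0.555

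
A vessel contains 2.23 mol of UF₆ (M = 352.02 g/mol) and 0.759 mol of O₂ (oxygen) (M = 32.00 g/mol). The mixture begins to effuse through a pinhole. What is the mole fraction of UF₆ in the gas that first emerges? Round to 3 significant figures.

0.470

Each component's effusion rate ∝ (its partial pressure)·(1/√M) ∝ n_i/√M_i.
x_UF₆(eff) = (n_UF₆/√M_UF₆) / (n_UF₆/√M_UF₆ + n_O₂/√M_O₂)
= (2.23/√352.02) / (2.23/√352.02 + 0.759/√32.00) = 0.1189/(0.1189 + 0.1342) = 0.470.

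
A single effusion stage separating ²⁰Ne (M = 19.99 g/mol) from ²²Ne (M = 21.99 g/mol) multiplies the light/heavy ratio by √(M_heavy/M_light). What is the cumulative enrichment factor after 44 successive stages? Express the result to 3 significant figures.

After 44 stages the ratio has grown by (√(21.99/19.99))^44 = (21.99/19.99)^(44/2).
= 1.10005^22 = 8.15.

8.15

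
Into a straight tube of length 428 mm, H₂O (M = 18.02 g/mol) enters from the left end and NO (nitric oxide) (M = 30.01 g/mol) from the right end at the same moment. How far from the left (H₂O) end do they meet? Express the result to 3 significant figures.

The fronts meet when d_H₂O + d_NO = L with d_H₂O/d_NO = √(M_NO/M_H₂O) (Graham's law). Here √(M_NO/M_H₂O) = √(30.01/18.02) = 1.290.
With d_H₂O + d_NO = 428 mm, d_NO = 428/(1 + 1.290) = 186.9 mm.
d_H₂O = 428 − 186.9 = 241 mm.

241 mm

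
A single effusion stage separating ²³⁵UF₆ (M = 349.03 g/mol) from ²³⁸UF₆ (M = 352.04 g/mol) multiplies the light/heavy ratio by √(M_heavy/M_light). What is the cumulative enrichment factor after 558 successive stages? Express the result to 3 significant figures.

After 558 stages the ratio has grown by (√(352.04/349.03))^558 = (352.04/349.03)^(558/2).
= 1.00862^279 = 11.0.

11.0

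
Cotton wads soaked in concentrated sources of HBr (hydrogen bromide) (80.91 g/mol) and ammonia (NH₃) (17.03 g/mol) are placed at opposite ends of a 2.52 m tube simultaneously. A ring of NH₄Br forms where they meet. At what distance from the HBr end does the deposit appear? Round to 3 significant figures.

Graham's law gives d_HBr/d_NH₃ = rate_HBr/rate_NH₃ = √(M_NH₃/M_HBr) = √(17.03/80.91) = 0.4588.
With d_HBr + d_NH₃ = 2.52 m, d_NH₃ = 2.52/(1 + 0.4588) = 1.727 m.
d_HBr = 2.52 − 1.727 = 0.793 m.

0.793 m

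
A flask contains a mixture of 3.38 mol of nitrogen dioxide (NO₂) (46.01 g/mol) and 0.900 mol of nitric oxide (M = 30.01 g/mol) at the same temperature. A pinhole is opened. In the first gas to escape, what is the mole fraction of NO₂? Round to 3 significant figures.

0.752

Each component's effusion rate ∝ (its partial pressure)·(1/√M) ∝ n_i/√M_i.
Mole fraction of NO₂ in the effusate = (n_NO₂/√M_NO₂) / (n_NO₂/√M_NO₂ + n_NO/√M_NO)
= (3.38/√46.01) / (3.38/√46.01 + 0.900/√30.01) = 0.4983/(0.4983 + 0.1643) = 0.752.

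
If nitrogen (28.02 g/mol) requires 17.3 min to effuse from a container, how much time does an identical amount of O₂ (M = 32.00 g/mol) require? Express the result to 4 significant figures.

18.49 min

Using Graham's law: t_O₂/t_N₂ = √(M_O₂/M_N₂) = √(32.00/28.02) = √1.142 = 1.069.
So the time for O₂ is 17.3 × 1.069 = 18.49 min.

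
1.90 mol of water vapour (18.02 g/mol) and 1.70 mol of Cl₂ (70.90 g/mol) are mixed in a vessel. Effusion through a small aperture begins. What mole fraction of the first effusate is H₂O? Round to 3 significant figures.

Each component's effusion rate ∝ (its partial pressure)·(1/√M) ∝ n_i/√M_i.
x_H₂O(eff) = (n_H₂O/√M_H₂O) / (n_H₂O/√M_H₂O + n_Cl₂/√M_Cl₂)
= (1.90/√18.02) / (1.90/√18.02 + 1.70/√70.90) = 0.4476/(0.4476 + 0.2019) = 0.689.

0.689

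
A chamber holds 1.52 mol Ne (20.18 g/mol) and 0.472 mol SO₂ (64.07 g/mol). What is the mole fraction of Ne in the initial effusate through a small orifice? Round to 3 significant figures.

Each component's effusion rate ∝ (its partial pressure)·(1/√M) ∝ n_i/√M_i.
Mole fraction of Ne in the effusate = (n_Ne/√M_Ne) / (n_Ne/√M_Ne + n_SO₂/√M_SO₂)
= (1.52/√20.18) / (1.52/√20.18 + 0.472/√64.07) = 0.3384/(0.3384 + 0.05897) = 0.852.

0.852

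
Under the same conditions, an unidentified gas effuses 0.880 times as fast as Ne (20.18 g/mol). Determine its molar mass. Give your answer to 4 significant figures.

Using Graham's law: rate_X/rate_Ne = √(M_Ne/M_X).
0.880 = √(20.18/M_X)
M_X = 20.18 / 0.880² = 20.18 / 0.7744 = 26.06 g/mol

26.06 g/mol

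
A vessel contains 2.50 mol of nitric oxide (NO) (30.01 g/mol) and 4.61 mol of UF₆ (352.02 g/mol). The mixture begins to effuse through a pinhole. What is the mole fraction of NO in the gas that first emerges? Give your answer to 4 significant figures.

Effusion rate of each component ∝ n_i/√M_i (partial pressure × 1/√M).
So x_NO in the escaping gas = (n_NO/√M_NO) / Σ(n_i/√M_i)
= (2.50/√30.01) / (2.50/√30.01 + 4.61/√352.02) = 0.4564/(0.4564 + 0.2457) = 0.6500.

0.6500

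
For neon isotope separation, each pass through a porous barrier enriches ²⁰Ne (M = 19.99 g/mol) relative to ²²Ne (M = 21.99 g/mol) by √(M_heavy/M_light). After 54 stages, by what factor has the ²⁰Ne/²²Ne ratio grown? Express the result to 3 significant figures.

The single-stage factor is √(M_heavy/M_light), so 54 stages give [√(21.99/19.99)]^54 = (21.99/19.99)^(54/2).
= 1.10005^27 = 13.1.

13.1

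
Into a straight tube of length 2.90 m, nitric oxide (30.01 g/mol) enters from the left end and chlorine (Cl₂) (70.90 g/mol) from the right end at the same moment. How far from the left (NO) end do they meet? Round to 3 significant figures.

1.76 m

Distances travelled in equal time are proportional to diffusion rates, so d_NO/d_Cl₂ = √(M_Cl₂/M_NO) = √(70.90/30.01) = 1.537.
With d_NO + d_Cl₂ = 2.90 m, d_Cl₂ = 2.90/(1 + 1.537) = 1.143 m.
d_NO = 2.90 − 1.143 = 1.76 m.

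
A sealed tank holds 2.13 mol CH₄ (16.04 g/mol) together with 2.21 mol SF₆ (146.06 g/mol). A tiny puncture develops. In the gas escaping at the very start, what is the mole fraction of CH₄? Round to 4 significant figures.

0.7441

Each component's effusion rate ∝ (its partial pressure)·(1/√M) ∝ n_i/√M_i.
So x_CH₄ in the escaping gas = (n_CH₄/√M_CH₄) / Σ(n_i/√M_i)
= (2.13/√16.04) / (2.13/√16.04 + 2.21/√146.06) = 0.5318/(0.5318 + 0.1829) = 0.7441.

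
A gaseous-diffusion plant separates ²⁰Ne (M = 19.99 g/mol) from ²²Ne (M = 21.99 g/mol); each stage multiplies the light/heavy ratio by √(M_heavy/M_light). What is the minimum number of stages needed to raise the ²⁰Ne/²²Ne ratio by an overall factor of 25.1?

Per stage α = (21.99/19.99)^(1/2) = 1.10005^0.5, giving ln α = 0.04768.
Need α^N ≥ 25.1 ⇒ N ≥ ln(25.1) / ln α = 3.223 / 0.04768 = 67.60.
Rounding up, N = 68 stages.

68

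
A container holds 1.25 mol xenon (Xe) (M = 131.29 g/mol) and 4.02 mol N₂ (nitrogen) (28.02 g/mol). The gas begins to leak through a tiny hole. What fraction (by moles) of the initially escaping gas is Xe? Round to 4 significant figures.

0.1256

The effusion rate of species i is ∝ p_i/√M_i ∝ n_i/√M_i.
Mole fraction of Xe in the effusate = (n_Xe/√M_Xe) / (n_Xe/√M_Xe + n_N₂/√M_N₂)
= (1.25/√131.29) / (1.25/√131.29 + 4.02/√28.02) = 0.1091/(0.1091 + 0.7594) = 0.1256.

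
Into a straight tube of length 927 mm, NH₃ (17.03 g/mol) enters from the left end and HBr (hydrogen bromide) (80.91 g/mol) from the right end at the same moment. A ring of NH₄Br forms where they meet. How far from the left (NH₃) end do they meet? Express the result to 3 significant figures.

635 mm

In equal time, each gas travels a distance ∝ its rate ∝ 1/√M, so d_NH₃/d_HBr = √(M_HBr/M_NH₃) = √(80.91/17.03) = 2.180.
With d_NH₃ + d_HBr = 927 mm, d_HBr = 927/(1 + 2.180) = 291.5 mm.
d_NH₃ = 927 − 291.5 = 635 mm.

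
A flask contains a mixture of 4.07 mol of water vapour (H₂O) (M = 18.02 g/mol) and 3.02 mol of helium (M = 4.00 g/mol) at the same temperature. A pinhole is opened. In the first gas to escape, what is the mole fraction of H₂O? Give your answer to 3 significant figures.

0.388

The effusion rate of species i is ∝ p_i/√M_i ∝ n_i/√M_i.
So x_H₂O in the escaping gas = (n_H₂O/√M_H₂O) / Σ(n_i/√M_i)
= (4.07/√18.02) / (4.07/√18.02 + 3.02/√4.00) = 0.9588/(0.9588 + 1.510) = 0.388.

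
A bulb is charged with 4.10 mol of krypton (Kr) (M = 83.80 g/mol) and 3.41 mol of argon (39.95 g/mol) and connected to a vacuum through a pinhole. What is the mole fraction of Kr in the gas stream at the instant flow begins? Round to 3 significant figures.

The effusion rate of species i is ∝ p_i/√M_i ∝ n_i/√M_i.
So x_Kr in the escaping gas = (n_Kr/√M_Kr) / Σ(n_i/√M_i)
= (4.10/√83.80) / (4.10/√83.80 + 3.41/√39.95) = 0.4479/(0.4479 + 0.5395) = 0.454.

0.454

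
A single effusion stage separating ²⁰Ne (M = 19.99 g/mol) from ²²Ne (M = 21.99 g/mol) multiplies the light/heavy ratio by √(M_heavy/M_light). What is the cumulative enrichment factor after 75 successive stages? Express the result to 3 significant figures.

Each stage multiplies the ratio by α = √(21.99/19.99), so after 75 stages the overall factor is α^75 = (21.99/19.99)^(75/2).
= 1.10005^(75/2) = 35.7.

35.7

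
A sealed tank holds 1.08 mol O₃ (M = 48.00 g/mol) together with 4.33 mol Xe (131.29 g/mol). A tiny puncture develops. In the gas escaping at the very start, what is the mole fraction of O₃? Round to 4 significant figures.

Rate_i ∝ x_i/√M_i (Graham's law weighted by mole fraction), so the effusate composition follows n_i/√M_i.
So x_O₃ in the escaping gas = (n_O₃/√M_O₃) / Σ(n_i/√M_i)
= (1.08/√48.00) / (1.08/√48.00 + 4.33/√131.29) = 0.1559/(0.1559 + 0.3779) = 0.2920.

0.2920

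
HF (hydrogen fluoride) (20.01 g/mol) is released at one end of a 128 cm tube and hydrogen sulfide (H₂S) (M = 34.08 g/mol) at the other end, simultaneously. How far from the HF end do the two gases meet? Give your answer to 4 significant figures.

Graham's law gives d_HF/d_H₂S = rate_HF/rate_H₂S = √(M_H₂S/M_HF) = √(34.08/20.01) = 1.305.
With d_HF + d_H₂S = 128 cm, d_H₂S = 128/(1 + 1.305) = 55.53 cm.
d_HF = 128 − 55.53 = 72.47 cm.

72.47 cm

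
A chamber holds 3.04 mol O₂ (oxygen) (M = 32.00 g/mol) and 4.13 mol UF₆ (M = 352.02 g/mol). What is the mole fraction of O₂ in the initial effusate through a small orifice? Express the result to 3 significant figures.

Effusion rate of each component ∝ n_i/√M_i (partial pressure × 1/√M).
x_O₂(eff) = (n_O₂/√M_O₂) / (n_O₂/√M_O₂ + n_UF₆/√M_UF₆)
= (3.04/√32.00) / (3.04/√32.00 + 4.13/√352.02) = 0.5374/(0.5374 + 0.2201) = 0.709.

0.709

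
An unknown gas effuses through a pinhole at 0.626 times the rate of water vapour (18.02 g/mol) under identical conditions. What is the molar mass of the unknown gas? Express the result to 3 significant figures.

46.0 g/mol

Using Graham's law: rate_X/rate_H₂O = √(M_H₂O/M_X).
0.626 = √(18.02/M_X)
M_X = 18.02 / 0.626² = 18.02 / 0.3919 = 46.0 g/mol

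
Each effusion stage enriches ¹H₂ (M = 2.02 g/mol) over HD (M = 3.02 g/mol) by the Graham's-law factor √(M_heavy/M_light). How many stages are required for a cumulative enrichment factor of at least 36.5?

18

Single-stage factor α = √(3.02/2.02), so ln α = ½ ln(1.49505) = 0.2011.
Need α^N ≥ 36.5 ⇒ N ≥ ln(36.5) / ln α = 3.597 / 0.2011 = 17.89.
Minimum whole number of stages: N = 18.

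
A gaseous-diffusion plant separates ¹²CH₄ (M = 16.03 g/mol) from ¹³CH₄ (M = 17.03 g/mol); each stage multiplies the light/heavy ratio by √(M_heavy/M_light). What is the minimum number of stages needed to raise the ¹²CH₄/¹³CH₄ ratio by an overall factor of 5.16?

55

With α = √(17.03/16.03) per stage, ln α = ½ ln(1.06238) = 0.03026.
Need α^N ≥ 5.16 ⇒ N ≥ ln(5.16) / ln α = 1.641 / 0.03026 = 54.23.
Rounding up, N = 55 stages.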